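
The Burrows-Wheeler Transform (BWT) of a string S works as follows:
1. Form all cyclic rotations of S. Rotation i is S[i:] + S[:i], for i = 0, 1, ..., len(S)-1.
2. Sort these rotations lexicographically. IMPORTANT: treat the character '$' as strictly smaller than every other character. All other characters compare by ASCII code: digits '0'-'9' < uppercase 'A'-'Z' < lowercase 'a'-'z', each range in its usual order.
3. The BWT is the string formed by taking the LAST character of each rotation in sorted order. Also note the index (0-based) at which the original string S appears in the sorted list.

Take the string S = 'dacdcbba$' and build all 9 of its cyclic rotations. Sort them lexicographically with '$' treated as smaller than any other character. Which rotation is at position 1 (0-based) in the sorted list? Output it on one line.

Answer: a$dacdcbb

Derivation:
All 9 rotations (rotation i = S[i:]+S[:i]):
  rot[0] = dacdcbba$
  rot[1] = acdcbba$d
  rot[2] = cdcbba$da
  rot[3] = dcbba$dac
  rot[4] = cbba$dacd
  rot[5] = bba$dacdc
  rot[6] = ba$dacdcb
  rot[7] = a$dacdcbb
  rot[8] = $dacdcbba
Sorted (with $ < everything):
  sorted[0] = $dacdcbba
  sorted[1] = a$dacdcbb
  sorted[2] = acdcbba$d
  sorted[3] = ba$dacdcb
  sorted[4] = bba$dacdc
  sorted[5] = cbba$dacd
  sorted[6] = cdcbba$da
  sorted[7] = dacdcbba$
  sorted[8] = dcbba$dac
sorted[1] = a$dacdcbb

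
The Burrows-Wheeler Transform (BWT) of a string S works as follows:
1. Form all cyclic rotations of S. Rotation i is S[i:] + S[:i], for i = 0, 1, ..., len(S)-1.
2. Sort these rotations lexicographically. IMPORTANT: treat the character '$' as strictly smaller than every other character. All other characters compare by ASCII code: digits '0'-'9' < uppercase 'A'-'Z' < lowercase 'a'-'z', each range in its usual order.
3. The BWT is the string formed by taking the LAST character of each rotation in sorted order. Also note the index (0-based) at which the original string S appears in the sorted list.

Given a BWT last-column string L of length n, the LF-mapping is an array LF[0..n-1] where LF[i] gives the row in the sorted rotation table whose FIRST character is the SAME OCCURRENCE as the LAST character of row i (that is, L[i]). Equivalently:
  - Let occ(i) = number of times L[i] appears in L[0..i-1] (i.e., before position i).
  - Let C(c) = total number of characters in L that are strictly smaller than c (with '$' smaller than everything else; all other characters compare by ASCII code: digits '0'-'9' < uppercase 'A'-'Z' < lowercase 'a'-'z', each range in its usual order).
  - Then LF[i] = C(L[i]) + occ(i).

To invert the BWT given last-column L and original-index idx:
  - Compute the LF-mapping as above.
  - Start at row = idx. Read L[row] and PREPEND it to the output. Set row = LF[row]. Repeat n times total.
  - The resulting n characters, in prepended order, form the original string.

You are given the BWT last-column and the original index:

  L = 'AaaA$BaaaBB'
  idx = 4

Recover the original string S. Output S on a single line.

Answer: BaaABBaaaA$

Derivation:
LF mapping: 1 6 7 2 0 3 8 9 10 4 5
Walk LF starting at row 4, prepending L[row]:
  step 1: row=4, L[4]='$', prepend. Next row=LF[4]=0
  step 2: row=0, L[0]='A', prepend. Next row=LF[0]=1
  step 3: row=1, L[1]='a', prepend. Next row=LF[1]=6
  step 4: row=6, L[6]='a', prepend. Next row=LF[6]=8
  step 5: row=8, L[8]='a', prepend. Next row=LF[8]=10
  step 6: row=10, L[10]='B', prepend. Next row=LF[10]=5
  step 7: row=5, L[5]='B', prepend. Next row=LF[5]=3
  step 8: row=3, L[3]='A', prepend. Next row=LF[3]=2
  step 9: row=2, L[2]='a', prepend. Next row=LF[2]=7
  step 10: row=7, L[7]='a', prepend. Next row=LF[7]=9
  step 11: row=9, L[9]='B', prepend. Next row=LF[9]=4
Reversed output: BaaABBaaaA$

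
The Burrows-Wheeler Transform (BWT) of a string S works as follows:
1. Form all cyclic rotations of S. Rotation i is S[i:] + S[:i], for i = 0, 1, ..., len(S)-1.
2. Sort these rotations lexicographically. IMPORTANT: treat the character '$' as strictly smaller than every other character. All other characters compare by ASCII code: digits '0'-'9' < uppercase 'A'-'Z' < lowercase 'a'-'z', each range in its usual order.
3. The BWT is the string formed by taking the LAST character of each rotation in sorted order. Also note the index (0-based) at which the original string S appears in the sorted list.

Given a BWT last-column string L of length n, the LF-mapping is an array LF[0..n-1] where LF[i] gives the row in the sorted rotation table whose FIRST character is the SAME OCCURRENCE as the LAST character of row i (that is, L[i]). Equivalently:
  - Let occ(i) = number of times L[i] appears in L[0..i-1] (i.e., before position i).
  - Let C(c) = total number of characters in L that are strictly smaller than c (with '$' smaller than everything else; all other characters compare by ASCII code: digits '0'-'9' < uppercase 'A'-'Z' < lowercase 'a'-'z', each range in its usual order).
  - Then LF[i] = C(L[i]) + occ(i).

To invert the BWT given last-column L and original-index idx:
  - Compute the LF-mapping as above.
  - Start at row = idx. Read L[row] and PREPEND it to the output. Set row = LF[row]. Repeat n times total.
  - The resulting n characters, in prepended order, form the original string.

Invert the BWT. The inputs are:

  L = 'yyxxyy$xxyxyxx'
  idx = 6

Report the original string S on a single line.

Answer: xyyxxxxyyxyxy$

Derivation:
LF mapping: 8 9 1 2 10 11 0 3 4 12 5 13 6 7
Walk LF starting at row 6, prepending L[row]:
  step 1: row=6, L[6]='$', prepend. Next row=LF[6]=0
  step 2: row=0, L[0]='y', prepend. Next row=LF[0]=8
  step 3: row=8, L[8]='x', prepend. Next row=LF[8]=4
  step 4: row=4, L[4]='y', prepend. Next row=LF[4]=10
  step 5: row=10, L[10]='x', prepend. Next row=LF[10]=5
  step 6: row=5, L[5]='y', prepend. Next row=LF[5]=11
  step 7: row=11, L[11]='y', prepend. Next row=LF[11]=13
  step 8: row=13, L[13]='x', prepend. Next row=LF[13]=7
  step 9: row=7, L[7]='x', prepend. Next row=LF[7]=3
  step 10: row=3, L[3]='x', prepend. Next row=LF[3]=2
  step 11: row=2, L[2]='x', prepend. Next row=LF[2]=1
  step 12: row=1, L[1]='y', prepend. Next row=LF[1]=9
  step 13: row=9, L[9]='y', prepend. Next row=LF[9]=12
  step 14: row=12, L[12]='x', prepend. Next row=LF[12]=6
Reversed output: xyyxxxxyyxyxy$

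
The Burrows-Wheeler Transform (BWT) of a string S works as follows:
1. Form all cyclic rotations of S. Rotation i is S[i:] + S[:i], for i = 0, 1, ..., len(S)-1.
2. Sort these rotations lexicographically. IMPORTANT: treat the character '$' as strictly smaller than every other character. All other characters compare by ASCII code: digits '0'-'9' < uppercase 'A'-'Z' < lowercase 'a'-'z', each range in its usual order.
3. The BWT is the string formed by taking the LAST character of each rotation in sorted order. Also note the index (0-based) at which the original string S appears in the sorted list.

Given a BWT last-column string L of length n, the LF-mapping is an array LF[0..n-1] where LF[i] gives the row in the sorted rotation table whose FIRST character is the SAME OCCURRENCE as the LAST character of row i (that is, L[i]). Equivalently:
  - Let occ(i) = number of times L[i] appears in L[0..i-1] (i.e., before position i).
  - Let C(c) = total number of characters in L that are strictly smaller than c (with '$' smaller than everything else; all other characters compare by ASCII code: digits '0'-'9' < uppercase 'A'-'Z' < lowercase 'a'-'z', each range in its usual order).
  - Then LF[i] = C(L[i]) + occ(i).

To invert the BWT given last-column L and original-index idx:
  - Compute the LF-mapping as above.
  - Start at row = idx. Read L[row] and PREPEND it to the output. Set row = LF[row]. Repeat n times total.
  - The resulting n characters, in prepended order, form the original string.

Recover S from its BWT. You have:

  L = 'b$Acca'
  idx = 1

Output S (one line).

Answer: Aaccb$

Derivation:
LF mapping: 3 0 1 4 5 2
Walk LF starting at row 1, prepending L[row]:
  step 1: row=1, L[1]='$', prepend. Next row=LF[1]=0
  step 2: row=0, L[0]='b', prepend. Next row=LF[0]=3
  step 3: row=3, L[3]='c', prepend. Next row=LF[3]=4
  step 4: row=4, L[4]='c', prepend. Next row=LF[4]=5
  step 5: row=5, L[5]='a', prepend. Next row=LF[5]=2
  step 6: row=2, L[2]='A', prepend. Next row=LF[2]=1
Reversed output: Aaccb$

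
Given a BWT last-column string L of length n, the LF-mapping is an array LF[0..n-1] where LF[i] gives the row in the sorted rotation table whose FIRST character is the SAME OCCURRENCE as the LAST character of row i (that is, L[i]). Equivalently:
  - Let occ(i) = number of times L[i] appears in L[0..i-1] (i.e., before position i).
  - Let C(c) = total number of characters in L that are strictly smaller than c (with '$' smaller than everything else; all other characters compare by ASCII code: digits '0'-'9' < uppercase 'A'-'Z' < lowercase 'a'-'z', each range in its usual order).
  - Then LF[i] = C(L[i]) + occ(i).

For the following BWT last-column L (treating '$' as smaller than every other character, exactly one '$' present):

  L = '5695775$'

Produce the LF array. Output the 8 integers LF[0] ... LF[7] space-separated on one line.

Char counts: '$':1, '5':3, '6':1, '7':2, '9':1
C (first-col start): C('$')=0, C('5')=1, C('6')=4, C('7')=5, C('9')=7
L[0]='5': occ=0, LF[0]=C('5')+0=1+0=1
L[1]='6': occ=0, LF[1]=C('6')+0=4+0=4
L[2]='9': occ=0, LF[2]=C('9')+0=7+0=7
L[3]='5': occ=1, LF[3]=C('5')+1=1+1=2
L[4]='7': occ=0, LF[4]=C('7')+0=5+0=5
L[5]='7': occ=1, LF[5]=C('7')+1=5+1=6
L[6]='5': occ=2, LF[6]=C('5')+2=1+2=3
L[7]='$': occ=0, LF[7]=C('$')+0=0+0=0

Answer: 1 4 7 2 5 6 3 0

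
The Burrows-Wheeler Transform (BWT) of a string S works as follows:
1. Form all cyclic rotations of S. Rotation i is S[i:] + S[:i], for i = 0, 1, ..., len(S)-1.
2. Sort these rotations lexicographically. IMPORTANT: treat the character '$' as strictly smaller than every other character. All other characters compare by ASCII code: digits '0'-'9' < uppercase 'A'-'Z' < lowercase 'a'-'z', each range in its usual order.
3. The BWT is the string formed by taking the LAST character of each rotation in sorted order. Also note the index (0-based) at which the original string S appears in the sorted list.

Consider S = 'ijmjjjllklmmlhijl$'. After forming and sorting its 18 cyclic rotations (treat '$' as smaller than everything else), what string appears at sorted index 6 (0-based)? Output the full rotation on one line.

Answer: jl$ijmjjjllklmmlhi

Derivation:
All 18 rotations (rotation i = S[i:]+S[:i]):
  rot[0] = ijmjjjllklmmlhijl$
  rot[1] = jmjjjllklmmlhijl$i
  rot[2] = mjjjllklmmlhijl$ij
  rot[3] = jjjllklmmlhijl$ijm
  rot[4] = jjllklmmlhijl$ijmj
  rot[5] = jllklmmlhijl$ijmjj
  rot[6] = llklmmlhijl$ijmjjj
  rot[7] = lklmmlhijl$ijmjjjl
  rot[8] = klmmlhijl$ijmjjjll
  rot[9] = lmmlhijl$ijmjjjllk
  rot[10] = mmlhijl$ijmjjjllkl
  rot[11] = mlhijl$ijmjjjllklm
  rot[12] = lhijl$ijmjjjllklmm
  rot[13] = hijl$ijmjjjllklmml
  rot[14] = ijl$ijmjjjllklmmlh
  rot[15] = jl$ijmjjjllklmmlhi
  rot[16] = l$ijmjjjllklmmlhij
  rot[17] = $ijmjjjllklmmlhijl
Sorted (with $ < everything):
  sorted[0] = $ijmjjjllklmmlhijl
  sorted[1] = hijl$ijmjjjllklmml
  sorted[2] = ijl$ijmjjjllklmmlh
  sorted[3] = ijmjjjllklmmlhijl$
  sorted[4] = jjjllklmmlhijl$ijm
  sorted[5] = jjllklmmlhijl$ijmj
  sorted[6] = jl$ijmjjjllklmmlhi
  sorted[7] = jllklmmlhijl$ijmjj
  sorted[8] = jmjjjllklmmlhijl$i
  sorted[9] = klmmlhijl$ijmjjjll
  sorted[10] = l$ijmjjjllklmmlhij
  sorted[11] = lhijl$ijmjjjllklmm
  sorted[12] = lklmmlhijl$ijmjjjl
  sorted[13] = llklmmlhijl$ijmjjj
  sorted[14] = lmmlhijl$ijmjjjllk
  sorted[15] = mjjjllklmmlhijl$ij
  sorted[16] = mlhijl$ijmjjjllklm
  sorted[17] = mmlhijl$ijmjjjllkl
sorted[6] = jl$ijmjjjllklmmlhi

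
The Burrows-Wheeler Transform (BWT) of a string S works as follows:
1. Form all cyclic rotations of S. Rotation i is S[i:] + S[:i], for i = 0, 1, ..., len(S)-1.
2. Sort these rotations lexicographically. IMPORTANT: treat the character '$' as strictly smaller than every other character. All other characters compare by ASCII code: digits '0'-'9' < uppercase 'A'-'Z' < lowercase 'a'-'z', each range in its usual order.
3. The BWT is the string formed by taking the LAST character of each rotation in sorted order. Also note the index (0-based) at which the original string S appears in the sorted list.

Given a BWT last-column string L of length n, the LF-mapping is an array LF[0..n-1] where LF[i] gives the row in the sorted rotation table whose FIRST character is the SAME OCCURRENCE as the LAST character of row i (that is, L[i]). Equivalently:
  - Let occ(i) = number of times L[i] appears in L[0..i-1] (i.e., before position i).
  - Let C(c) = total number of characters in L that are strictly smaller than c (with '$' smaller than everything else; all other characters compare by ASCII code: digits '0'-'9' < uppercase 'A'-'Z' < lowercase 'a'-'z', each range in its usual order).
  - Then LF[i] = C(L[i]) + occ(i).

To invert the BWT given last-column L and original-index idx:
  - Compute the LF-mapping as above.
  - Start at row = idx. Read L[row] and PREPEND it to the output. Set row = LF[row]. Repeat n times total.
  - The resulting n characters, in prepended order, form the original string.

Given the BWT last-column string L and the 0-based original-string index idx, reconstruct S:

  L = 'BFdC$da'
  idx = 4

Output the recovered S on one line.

Answer: addCFB$

Derivation:
LF mapping: 1 3 5 2 0 6 4
Walk LF starting at row 4, prepending L[row]:
  step 1: row=4, L[4]='$', prepend. Next row=LF[4]=0
  step 2: row=0, L[0]='B', prepend. Next row=LF[0]=1
  step 3: row=1, L[1]='F', prepend. Next row=LF[1]=3
  step 4: row=3, L[3]='C', prepend. Next row=LF[3]=2
  step 5: row=2, L[2]='d', prepend. Next row=LF[2]=5
  step 6: row=5, L[5]='d', prepend. Next row=LF[5]=6
  step 7: row=6, L[6]='a', prepend. Next row=LF[6]=4
Reversed output: addCFB$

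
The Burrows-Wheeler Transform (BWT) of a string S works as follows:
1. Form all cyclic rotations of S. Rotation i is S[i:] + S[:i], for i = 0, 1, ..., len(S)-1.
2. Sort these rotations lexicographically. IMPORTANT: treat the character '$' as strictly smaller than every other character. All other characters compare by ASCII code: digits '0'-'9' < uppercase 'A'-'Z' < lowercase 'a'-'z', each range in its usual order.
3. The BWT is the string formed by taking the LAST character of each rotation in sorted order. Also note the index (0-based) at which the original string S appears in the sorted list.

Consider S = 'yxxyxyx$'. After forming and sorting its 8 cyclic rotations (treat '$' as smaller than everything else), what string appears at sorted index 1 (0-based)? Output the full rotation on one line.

Answer: x$yxxyxy

Derivation:
All 8 rotations (rotation i = S[i:]+S[:i]):
  rot[0] = yxxyxyx$
  rot[1] = xxyxyx$y
  rot[2] = xyxyx$yx
  rot[3] = yxyx$yxx
  rot[4] = xyx$yxxy
  rot[5] = yx$yxxyx
  rot[6] = x$yxxyxy
  rot[7] = $yxxyxyx
Sorted (with $ < everything):
  sorted[0] = $yxxyxyx
  sorted[1] = x$yxxyxy
  sorted[2] = xxyxyx$y
  sorted[3] = xyx$yxxy
  sorted[4] = xyxyx$yx
  sorted[5] = yx$yxxyx
  sorted[6] = yxxyxyx$
  sorted[7] = yxyx$yxx
sorted[1] = x$yxxyxy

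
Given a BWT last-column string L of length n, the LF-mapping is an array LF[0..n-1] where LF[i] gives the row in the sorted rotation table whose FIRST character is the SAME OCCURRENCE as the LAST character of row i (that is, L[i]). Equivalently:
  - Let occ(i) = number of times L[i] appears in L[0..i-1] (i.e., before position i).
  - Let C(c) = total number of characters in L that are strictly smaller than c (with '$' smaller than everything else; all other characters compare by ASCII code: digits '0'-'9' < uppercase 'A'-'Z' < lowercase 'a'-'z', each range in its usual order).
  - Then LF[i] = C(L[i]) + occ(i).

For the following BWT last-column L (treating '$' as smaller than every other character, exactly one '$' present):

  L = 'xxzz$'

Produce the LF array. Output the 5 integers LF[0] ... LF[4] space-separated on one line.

Answer: 1 2 3 4 0

Derivation:
Char counts: '$':1, 'x':2, 'z':2
C (first-col start): C('$')=0, C('x')=1, C('z')=3
L[0]='x': occ=0, LF[0]=C('x')+0=1+0=1
L[1]='x': occ=1, LF[1]=C('x')+1=1+1=2
L[2]='z': occ=0, LF[2]=C('z')+0=3+0=3
L[3]='z': occ=1, LF[3]=C('z')+1=3+1=4
L[4]='$': occ=0, LF[4]=C('$')+0=0+0=0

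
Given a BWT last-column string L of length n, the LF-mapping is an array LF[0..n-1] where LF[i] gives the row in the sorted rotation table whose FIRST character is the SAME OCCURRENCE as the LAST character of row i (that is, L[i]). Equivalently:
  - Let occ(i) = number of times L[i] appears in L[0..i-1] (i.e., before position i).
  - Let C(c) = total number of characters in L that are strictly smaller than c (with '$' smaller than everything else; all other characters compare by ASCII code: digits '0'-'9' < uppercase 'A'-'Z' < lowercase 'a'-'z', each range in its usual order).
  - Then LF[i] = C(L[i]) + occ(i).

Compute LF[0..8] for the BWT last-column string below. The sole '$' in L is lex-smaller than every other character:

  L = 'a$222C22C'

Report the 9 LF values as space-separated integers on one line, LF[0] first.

Char counts: '$':1, '2':5, 'C':2, 'a':1
C (first-col start): C('$')=0, C('2')=1, C('C')=6, C('a')=8
L[0]='a': occ=0, LF[0]=C('a')+0=8+0=8
L[1]='$': occ=0, LF[1]=C('$')+0=0+0=0
L[2]='2': occ=0, LF[2]=C('2')+0=1+0=1
L[3]='2': occ=1, LF[3]=C('2')+1=1+1=2
L[4]='2': occ=2, LF[4]=C('2')+2=1+2=3
L[5]='C': occ=0, LF[5]=C('C')+0=6+0=6
L[6]='2': occ=3, LF[6]=C('2')+3=1+3=4
L[7]='2': occ=4, LF[7]=C('2')+4=1+4=5
L[8]='C': occ=1, LF[8]=C('C')+1=6+1=7

Answer: 8 0 1 2 3 6 4 5 7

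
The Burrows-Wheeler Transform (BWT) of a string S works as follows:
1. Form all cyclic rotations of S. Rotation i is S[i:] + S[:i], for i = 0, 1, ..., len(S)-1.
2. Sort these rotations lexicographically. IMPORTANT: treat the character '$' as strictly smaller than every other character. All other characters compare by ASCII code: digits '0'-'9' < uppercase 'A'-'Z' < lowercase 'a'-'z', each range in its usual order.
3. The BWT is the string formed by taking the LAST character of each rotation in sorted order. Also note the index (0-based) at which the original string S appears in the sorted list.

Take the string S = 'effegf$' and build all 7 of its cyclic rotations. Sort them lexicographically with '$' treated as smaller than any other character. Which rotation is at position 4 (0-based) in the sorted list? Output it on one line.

Answer: fegf$ef

Derivation:
All 7 rotations (rotation i = S[i:]+S[:i]):
  rot[0] = effegf$
  rot[1] = ffegf$e
  rot[2] = fegf$ef
  rot[3] = egf$eff
  rot[4] = gf$effe
  rot[5] = f$effeg
  rot[6] = $effegf
Sorted (with $ < everything):
  sorted[0] = $effegf
  sorted[1] = effegf$
  sorted[2] = egf$eff
  sorted[3] = f$effeg
  sorted[4] = fegf$ef
  sorted[5] = ffegf$e
  sorted[6] = gf$effe
sorted[4] = fegf$ef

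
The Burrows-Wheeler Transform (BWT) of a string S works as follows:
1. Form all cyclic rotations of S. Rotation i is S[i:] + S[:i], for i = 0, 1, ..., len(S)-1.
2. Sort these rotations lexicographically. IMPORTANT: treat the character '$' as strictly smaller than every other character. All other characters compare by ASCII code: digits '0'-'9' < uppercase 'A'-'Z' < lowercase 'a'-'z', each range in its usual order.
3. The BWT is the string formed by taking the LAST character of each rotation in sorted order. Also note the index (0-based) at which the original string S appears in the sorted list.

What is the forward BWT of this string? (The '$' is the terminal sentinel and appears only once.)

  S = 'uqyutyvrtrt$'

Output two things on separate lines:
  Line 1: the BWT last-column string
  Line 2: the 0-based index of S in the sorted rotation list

All 12 rotations (rotation i = S[i:]+S[:i]):
  rot[0] = uqyutyvrtrt$
  rot[1] = qyutyvrtrt$u
  rot[2] = yutyvrtrt$uq
  rot[3] = utyvrtrt$uqy
  rot[4] = tyvrtrt$uqyu
  rot[5] = yvrtrt$uqyut
  rot[6] = vrtrt$uqyuty
  rot[7] = rtrt$uqyutyv
  rot[8] = trt$uqyutyvr
  rot[9] = rt$uqyutyvrt
  rot[10] = t$uqyutyvrtr
  rot[11] = $uqyutyvrtrt
Sorted (with $ < everything):
  sorted[0] = $uqyutyvrtrt  (last char: 't')
  sorted[1] = qyutyvrtrt$u  (last char: 'u')
  sorted[2] = rt$uqyutyvrt  (last char: 't')
  sorted[3] = rtrt$uqyutyv  (last char: 'v')
  sorted[4] = t$uqyutyvrtr  (last char: 'r')
  sorted[5] = trt$uqyutyvr  (last char: 'r')
  sorted[6] = tyvrtrt$uqyu  (last char: 'u')
  sorted[7] = uqyutyvrtrt$  (last char: '$')
  sorted[8] = utyvrtrt$uqy  (last char: 'y')
  sorted[9] = vrtrt$uqyuty  (last char: 'y')
  sorted[10] = yutyvrtrt$uq  (last char: 'q')
  sorted[11] = yvrtrt$uqyut  (last char: 't')
Last column: tutvrru$yyqt
Original string S is at sorted index 7

Answer: tutvrru$yyqt
7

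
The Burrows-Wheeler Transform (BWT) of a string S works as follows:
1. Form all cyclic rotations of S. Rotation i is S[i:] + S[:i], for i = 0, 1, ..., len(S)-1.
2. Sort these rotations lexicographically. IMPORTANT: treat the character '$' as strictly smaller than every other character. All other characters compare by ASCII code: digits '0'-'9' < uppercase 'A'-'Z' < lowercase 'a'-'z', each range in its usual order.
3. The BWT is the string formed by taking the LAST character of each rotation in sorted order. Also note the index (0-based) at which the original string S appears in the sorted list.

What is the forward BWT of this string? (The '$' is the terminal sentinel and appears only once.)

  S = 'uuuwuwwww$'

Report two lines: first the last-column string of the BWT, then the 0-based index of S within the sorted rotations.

All 10 rotations (rotation i = S[i:]+S[:i]):
  rot[0] = uuuwuwwww$
  rot[1] = uuwuwwww$u
  rot[2] = uwuwwww$uu
  rot[3] = wuwwww$uuu
  rot[4] = uwwww$uuuw
  rot[5] = wwww$uuuwu
  rot[6] = www$uuuwuw
  rot[7] = ww$uuuwuww
  rot[8] = w$uuuwuwww
  rot[9] = $uuuwuwwww
Sorted (with $ < everything):
  sorted[0] = $uuuwuwwww  (last char: 'w')
  sorted[1] = uuuwuwwww$  (last char: '$')
  sorted[2] = uuwuwwww$u  (last char: 'u')
  sorted[3] = uwuwwww$uu  (last char: 'u')
  sorted[4] = uwwww$uuuw  (last char: 'w')
  sorted[5] = w$uuuwuwww  (last char: 'w')
  sorted[6] = wuwwww$uuu  (last char: 'u')
  sorted[7] = ww$uuuwuww  (last char: 'w')
  sorted[8] = www$uuuwuw  (last char: 'w')
  sorted[9] = wwww$uuuwu  (last char: 'u')
Last column: w$uuwwuwwu
Original string S is at sorted index 1

Answer: w$uuwwuwwu
1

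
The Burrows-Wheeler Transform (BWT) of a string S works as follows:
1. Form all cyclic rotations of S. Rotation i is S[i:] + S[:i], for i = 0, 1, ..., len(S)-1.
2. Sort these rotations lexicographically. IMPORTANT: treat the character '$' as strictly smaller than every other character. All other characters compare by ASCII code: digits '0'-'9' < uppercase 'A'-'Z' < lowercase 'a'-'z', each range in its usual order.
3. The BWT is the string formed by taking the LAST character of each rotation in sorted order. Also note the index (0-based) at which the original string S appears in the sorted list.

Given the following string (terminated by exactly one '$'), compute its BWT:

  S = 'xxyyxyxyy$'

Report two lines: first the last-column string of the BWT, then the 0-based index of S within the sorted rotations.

All 10 rotations (rotation i = S[i:]+S[:i]):
  rot[0] = xxyyxyxyy$
  rot[1] = xyyxyxyy$x
  rot[2] = yyxyxyy$xx
  rot[3] = yxyxyy$xxy
  rot[4] = xyxyy$xxyy
  rot[5] = yxyy$xxyyx
  rot[6] = xyy$xxyyxy
  rot[7] = yy$xxyyxyx
  rot[8] = y$xxyyxyxy
  rot[9] = $xxyyxyxyy
Sorted (with $ < everything):
  sorted[0] = $xxyyxyxyy  (last char: 'y')
  sorted[1] = xxyyxyxyy$  (last char: '$')
  sorted[2] = xyxyy$xxyy  (last char: 'y')
  sorted[3] = xyy$xxyyxy  (last char: 'y')
  sorted[4] = xyyxyxyy$x  (last char: 'x')
  sorted[5] = y$xxyyxyxy  (last char: 'y')
  sorted[6] = yxyxyy$xxy  (last char: 'y')
  sorted[7] = yxyy$xxyyx  (last char: 'x')
  sorted[8] = yy$xxyyxyx  (last char: 'x')
  sorted[9] = yyxyxyy$xx  (last char: 'x')
Last column: y$yyxyyxxx
Original string S is at sorted index 1

Answer: y$yyxyyxxx
1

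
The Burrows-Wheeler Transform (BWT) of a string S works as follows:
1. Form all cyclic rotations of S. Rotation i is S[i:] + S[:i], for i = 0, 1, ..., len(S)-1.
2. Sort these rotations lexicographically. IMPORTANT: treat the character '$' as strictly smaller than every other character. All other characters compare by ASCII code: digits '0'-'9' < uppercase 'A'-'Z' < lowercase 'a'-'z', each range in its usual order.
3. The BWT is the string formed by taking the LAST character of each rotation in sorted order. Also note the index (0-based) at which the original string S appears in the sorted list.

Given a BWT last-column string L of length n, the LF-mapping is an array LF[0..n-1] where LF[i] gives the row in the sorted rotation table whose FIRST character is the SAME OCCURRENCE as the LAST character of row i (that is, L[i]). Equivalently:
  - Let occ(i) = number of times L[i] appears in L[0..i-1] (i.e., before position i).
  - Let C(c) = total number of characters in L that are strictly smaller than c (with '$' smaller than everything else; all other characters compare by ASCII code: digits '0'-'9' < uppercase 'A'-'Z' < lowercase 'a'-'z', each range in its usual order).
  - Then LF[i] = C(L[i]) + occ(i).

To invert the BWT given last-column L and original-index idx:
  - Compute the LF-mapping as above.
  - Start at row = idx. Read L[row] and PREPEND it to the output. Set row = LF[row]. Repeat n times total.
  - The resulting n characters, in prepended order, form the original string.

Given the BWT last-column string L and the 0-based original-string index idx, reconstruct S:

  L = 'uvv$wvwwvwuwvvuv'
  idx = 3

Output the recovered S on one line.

Answer: uwvwvvwvvuvwwvu$

Derivation:
LF mapping: 1 4 5 0 11 6 12 13 7 14 2 15 8 9 3 10
Walk LF starting at row 3, prepending L[row]:
  step 1: row=3, L[3]='$', prepend. Next row=LF[3]=0
  step 2: row=0, L[0]='u', prepend. Next row=LF[0]=1
  step 3: row=1, L[1]='v', prepend. Next row=LF[1]=4
  step 4: row=4, L[4]='w', prepend. Next row=LF[4]=11
  step 5: row=11, L[11]='w', prepend. Next row=LF[11]=15
  step 6: row=15, L[15]='v', prepend. Next row=LF[15]=10
  step 7: row=10, L[10]='u', prepend. Next row=LF[10]=2
  step 8: row=2, L[2]='v', prepend. Next row=LF[2]=5
  step 9: row=5, L[5]='v', prepend. Next row=LF[5]=6
  step 10: row=6, L[6]='w', prepend. Next row=LF[6]=12
  step 11: row=12, L[12]='v', prepend. Next row=LF[12]=8
  step 12: row=8, L[8]='v', prepend. Next row=LF[8]=7
  step 13: row=7, L[7]='w', prepend. Next row=LF[7]=13
  step 14: row=13, L[13]='v', prepend. Next row=LF[13]=9
  step 15: row=9, L[9]='w', prepend. Next row=LF[9]=14
  step 16: row=14, L[14]='u', prepend. Next row=LF[14]=3
Reversed output: uwvwvvwvvuvwwvu$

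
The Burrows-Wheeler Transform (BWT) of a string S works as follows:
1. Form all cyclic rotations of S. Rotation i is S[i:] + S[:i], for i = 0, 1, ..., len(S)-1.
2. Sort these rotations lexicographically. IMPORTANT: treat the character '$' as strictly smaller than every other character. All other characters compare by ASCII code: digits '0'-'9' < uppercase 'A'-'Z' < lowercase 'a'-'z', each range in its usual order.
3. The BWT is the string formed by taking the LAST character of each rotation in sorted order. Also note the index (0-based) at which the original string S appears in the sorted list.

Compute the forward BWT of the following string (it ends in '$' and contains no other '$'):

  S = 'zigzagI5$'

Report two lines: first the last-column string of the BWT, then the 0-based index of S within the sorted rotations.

Answer: 5Igzaizg$
8

Derivation:
All 9 rotations (rotation i = S[i:]+S[:i]):
  rot[0] = zigzagI5$
  rot[1] = igzagI5$z
  rot[2] = gzagI5$zi
  rot[3] = zagI5$zig
  rot[4] = agI5$zigz
  rot[5] = gI5$zigza
  rot[6] = I5$zigzag
  rot[7] = 5$zigzagI
  rot[8] = $zigzagI5
Sorted (with $ < everything):
  sorted[0] = $zigzagI5  (last char: '5')
  sorted[1] = 5$zigzagI  (last char: 'I')
  sorted[2] = I5$zigzag  (last char: 'g')
  sorted[3] = agI5$zigz  (last char: 'z')
  sorted[4] = gI5$zigza  (last char: 'a')
  sorted[5] = gzagI5$zi  (last char: 'i')
  sorted[6] = igzagI5$z  (last char: 'z')
  sorted[7] = zagI5$zig  (last char: 'g')
  sorted[8] = zigzagI5$  (last char: '$')
Last column: 5Igzaizg$
Original string S is at sorted index 8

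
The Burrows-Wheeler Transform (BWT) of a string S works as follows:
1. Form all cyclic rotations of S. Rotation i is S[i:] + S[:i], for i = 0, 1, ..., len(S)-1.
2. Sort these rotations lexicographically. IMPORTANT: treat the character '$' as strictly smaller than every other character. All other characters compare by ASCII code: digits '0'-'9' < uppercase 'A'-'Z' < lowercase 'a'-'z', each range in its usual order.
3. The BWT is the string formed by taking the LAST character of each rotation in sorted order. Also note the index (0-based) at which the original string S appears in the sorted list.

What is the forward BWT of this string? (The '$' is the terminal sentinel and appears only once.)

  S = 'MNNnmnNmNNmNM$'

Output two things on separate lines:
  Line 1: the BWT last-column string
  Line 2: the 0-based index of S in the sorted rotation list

Answer: MN$mmMNnNNNnmN
2

Derivation:
All 14 rotations (rotation i = S[i:]+S[:i]):
  rot[0] = MNNnmnNmNNmNM$
  rot[1] = NNnmnNmNNmNM$M
  rot[2] = NnmnNmNNmNM$MN
  rot[3] = nmnNmNNmNM$MNN
  rot[4] = mnNmNNmNM$MNNn
  rot[5] = nNmNNmNM$MNNnm
  rot[6] = NmNNmNM$MNNnmn
  rot[7] = mNNmNM$MNNnmnN
  rot[8] = NNmNM$MNNnmnNm
  rot[9] = NmNM$MNNnmnNmN
  rot[10] = mNM$MNNnmnNmNN
  rot[11] = NM$MNNnmnNmNNm
  rot[12] = M$MNNnmnNmNNmN
  rot[13] = $MNNnmnNmNNmNM
Sorted (with $ < everything):
  sorted[0] = $MNNnmnNmNNmNM  (last char: 'M')
  sorted[1] = M$MNNnmnNmNNmN  (last char: 'N')
  sorted[2] = MNNnmnNmNNmNM$  (last char: '$')
  sorted[3] = NM$MNNnmnNmNNm  (last char: 'm')
  sorted[4] = NNmNM$MNNnmnNm  (last char: 'm')
  sorted[5] = NNnmnNmNNmNM$M  (last char: 'M')
  sorted[6] = NmNM$MNNnmnNmN  (last char: 'N')
  sorted[7] = NmNNmNM$MNNnmn  (last char: 'n')
  sorted[8] = NnmnNmNNmNM$MN  (last char: 'N')
  sorted[9] = mNM$MNNnmnNmNN  (last char: 'N')
  sorted[10] = mNNmNM$MNNnmnN  (last char: 'N')
  sorted[11] = mnNmNNmNM$MNNn  (last char: 'n')
  sorted[12] = nNmNNmNM$MNNnm  (last char: 'm')
  sorted[13] = nmnNmNNmNM$MNN  (last char: 'N')
Last column: MN$mmMNnNNNnmN
Original string S is at sorted index 2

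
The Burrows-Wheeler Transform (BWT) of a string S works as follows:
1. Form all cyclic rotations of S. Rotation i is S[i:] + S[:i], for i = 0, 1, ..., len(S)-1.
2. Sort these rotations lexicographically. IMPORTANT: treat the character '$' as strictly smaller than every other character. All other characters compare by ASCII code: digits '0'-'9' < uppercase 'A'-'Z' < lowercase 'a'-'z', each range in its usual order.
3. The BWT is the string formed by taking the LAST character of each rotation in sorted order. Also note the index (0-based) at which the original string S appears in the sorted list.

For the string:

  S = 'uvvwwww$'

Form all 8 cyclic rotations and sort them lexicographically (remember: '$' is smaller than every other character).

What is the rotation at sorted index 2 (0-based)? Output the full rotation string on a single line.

Answer: vvwwww$u

Derivation:
All 8 rotations (rotation i = S[i:]+S[:i]):
  rot[0] = uvvwwww$
  rot[1] = vvwwww$u
  rot[2] = vwwww$uv
  rot[3] = wwww$uvv
  rot[4] = www$uvvw
  rot[5] = ww$uvvww
  rot[6] = w$uvvwww
  rot[7] = $uvvwwww
Sorted (with $ < everything):
  sorted[0] = $uvvwwww
  sorted[1] = uvvwwww$
  sorted[2] = vvwwww$u
  sorted[3] = vwwww$uv
  sorted[4] = w$uvvwww
  sorted[5] = ww$uvvww
  sorted[6] = www$uvvw
  sorted[7] = wwww$uvv
sorted[2] = vvwwww$u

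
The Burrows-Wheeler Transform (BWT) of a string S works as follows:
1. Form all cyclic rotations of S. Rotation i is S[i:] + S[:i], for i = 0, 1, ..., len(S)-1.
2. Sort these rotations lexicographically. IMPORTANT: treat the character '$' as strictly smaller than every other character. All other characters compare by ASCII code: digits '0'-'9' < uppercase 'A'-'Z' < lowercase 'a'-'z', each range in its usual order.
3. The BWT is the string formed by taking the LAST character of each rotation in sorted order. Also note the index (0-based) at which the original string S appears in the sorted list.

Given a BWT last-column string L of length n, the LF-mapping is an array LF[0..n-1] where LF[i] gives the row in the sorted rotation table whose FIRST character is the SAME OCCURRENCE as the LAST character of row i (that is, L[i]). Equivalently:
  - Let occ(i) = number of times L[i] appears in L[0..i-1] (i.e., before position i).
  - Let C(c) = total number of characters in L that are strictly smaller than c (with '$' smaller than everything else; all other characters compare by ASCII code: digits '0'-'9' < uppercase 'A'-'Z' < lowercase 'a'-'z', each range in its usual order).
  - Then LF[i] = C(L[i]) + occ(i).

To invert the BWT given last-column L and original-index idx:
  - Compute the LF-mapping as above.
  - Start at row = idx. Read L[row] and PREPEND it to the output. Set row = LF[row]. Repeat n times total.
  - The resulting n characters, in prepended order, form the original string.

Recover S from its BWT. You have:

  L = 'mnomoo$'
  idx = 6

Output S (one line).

LF mapping: 1 3 4 2 5 6 0
Walk LF starting at row 6, prepending L[row]:
  step 1: row=6, L[6]='$', prepend. Next row=LF[6]=0
  step 2: row=0, L[0]='m', prepend. Next row=LF[0]=1
  step 3: row=1, L[1]='n', prepend. Next row=LF[1]=3
  step 4: row=3, L[3]='m', prepend. Next row=LF[3]=2
  step 5: row=2, L[2]='o', prepend. Next row=LF[2]=4
  step 6: row=4, L[4]='o', prepend. Next row=LF[4]=5
  step 7: row=5, L[5]='o', prepend. Next row=LF[5]=6
Reversed output: ooomnm$

Answer: ooomnm$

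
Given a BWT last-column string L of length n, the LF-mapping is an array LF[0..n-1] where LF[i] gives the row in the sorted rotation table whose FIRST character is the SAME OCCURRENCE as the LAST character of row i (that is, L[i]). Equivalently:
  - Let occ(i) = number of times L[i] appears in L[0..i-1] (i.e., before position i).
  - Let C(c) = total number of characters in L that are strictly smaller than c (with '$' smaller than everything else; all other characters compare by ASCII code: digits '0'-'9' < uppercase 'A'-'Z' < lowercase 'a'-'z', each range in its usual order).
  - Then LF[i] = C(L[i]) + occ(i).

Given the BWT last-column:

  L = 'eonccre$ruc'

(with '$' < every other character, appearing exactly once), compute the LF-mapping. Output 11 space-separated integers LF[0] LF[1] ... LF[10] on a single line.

Char counts: '$':1, 'c':3, 'e':2, 'n':1, 'o':1, 'r':2, 'u':1
C (first-col start): C('$')=0, C('c')=1, C('e')=4, C('n')=6, C('o')=7, C('r')=8, C('u')=10
L[0]='e': occ=0, LF[0]=C('e')+0=4+0=4
L[1]='o': occ=0, LF[1]=C('o')+0=7+0=7
L[2]='n': occ=0, LF[2]=C('n')+0=6+0=6
L[3]='c': occ=0, LF[3]=C('c')+0=1+0=1
L[4]='c': occ=1, LF[4]=C('c')+1=1+1=2
L[5]='r': occ=0, LF[5]=C('r')+0=8+0=8
L[6]='e': occ=1, LF[6]=C('e')+1=4+1=5
L[7]='$': occ=0, LF[7]=C('$')+0=0+0=0
L[8]='r': occ=1, LF[8]=C('r')+1=8+1=9
L[9]='u': occ=0, LF[9]=C('u')+0=10+0=10
L[10]='c': occ=2, LF[10]=C('c')+2=1+2=3

Answer: 4 7 6 1 2 8 5 0 9 10 3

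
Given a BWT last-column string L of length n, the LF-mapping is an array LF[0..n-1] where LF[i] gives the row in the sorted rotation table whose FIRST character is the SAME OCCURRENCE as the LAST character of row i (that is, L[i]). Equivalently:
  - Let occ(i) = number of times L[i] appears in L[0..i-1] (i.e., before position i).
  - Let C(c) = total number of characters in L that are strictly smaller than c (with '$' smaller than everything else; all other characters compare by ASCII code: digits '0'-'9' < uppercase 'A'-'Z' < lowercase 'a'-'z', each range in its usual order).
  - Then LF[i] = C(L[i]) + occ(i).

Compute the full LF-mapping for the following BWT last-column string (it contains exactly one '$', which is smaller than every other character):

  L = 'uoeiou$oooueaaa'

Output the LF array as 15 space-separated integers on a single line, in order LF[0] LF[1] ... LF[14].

Char counts: '$':1, 'a':3, 'e':2, 'i':1, 'o':5, 'u':3
C (first-col start): C('$')=0, C('a')=1, C('e')=4, C('i')=6, C('o')=7, C('u')=12
L[0]='u': occ=0, LF[0]=C('u')+0=12+0=12
L[1]='o': occ=0, LF[1]=C('o')+0=7+0=7
L[2]='e': occ=0, LF[2]=C('e')+0=4+0=4
L[3]='i': occ=0, LF[3]=C('i')+0=6+0=6
L[4]='o': occ=1, LF[4]=C('o')+1=7+1=8
L[5]='u': occ=1, LF[5]=C('u')+1=12+1=13
L[6]='$': occ=0, LF[6]=C('$')+0=0+0=0
L[7]='o': occ=2, LF[7]=C('o')+2=7+2=9
L[8]='o': occ=3, LF[8]=C('o')+3=7+3=10
L[9]='o': occ=4, LF[9]=C('o')+4=7+4=11
L[10]='u': occ=2, LF[10]=C('u')+2=12+2=14
L[11]='e': occ=1, LF[11]=C('e')+1=4+1=5
L[12]='a': occ=0, LF[12]=C('a')+0=1+0=1
L[13]='a': occ=1, LF[13]=C('a')+1=1+1=2
L[14]='a': occ=2, LF[14]=C('a')+2=1+2=3

Answer: 12 7 4 6 8 13 0 9 10 11 14 5 1 2 3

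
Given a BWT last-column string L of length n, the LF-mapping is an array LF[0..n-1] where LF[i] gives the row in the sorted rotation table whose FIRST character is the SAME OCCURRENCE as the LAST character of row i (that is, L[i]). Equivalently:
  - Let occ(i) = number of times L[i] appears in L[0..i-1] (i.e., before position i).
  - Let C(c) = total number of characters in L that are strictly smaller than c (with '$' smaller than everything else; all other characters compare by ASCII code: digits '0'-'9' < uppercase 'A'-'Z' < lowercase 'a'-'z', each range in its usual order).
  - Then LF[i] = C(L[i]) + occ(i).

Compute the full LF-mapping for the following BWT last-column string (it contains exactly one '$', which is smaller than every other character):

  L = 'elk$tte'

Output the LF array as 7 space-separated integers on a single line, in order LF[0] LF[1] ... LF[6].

Answer: 1 4 3 0 5 6 2

Derivation:
Char counts: '$':1, 'e':2, 'k':1, 'l':1, 't':2
C (first-col start): C('$')=0, C('e')=1, C('k')=3, C('l')=4, C('t')=5
L[0]='e': occ=0, LF[0]=C('e')+0=1+0=1
L[1]='l': occ=0, LF[1]=C('l')+0=4+0=4
L[2]='k': occ=0, LF[2]=C('k')+0=3+0=3
L[3]='$': occ=0, LF[3]=C('$')+0=0+0=0
L[4]='t': occ=0, LF[4]=C('t')+0=5+0=5
L[5]='t': occ=1, LF[5]=C('t')+1=5+1=6
L[6]='e': occ=1, LF[6]=C('e')+1=1+1=2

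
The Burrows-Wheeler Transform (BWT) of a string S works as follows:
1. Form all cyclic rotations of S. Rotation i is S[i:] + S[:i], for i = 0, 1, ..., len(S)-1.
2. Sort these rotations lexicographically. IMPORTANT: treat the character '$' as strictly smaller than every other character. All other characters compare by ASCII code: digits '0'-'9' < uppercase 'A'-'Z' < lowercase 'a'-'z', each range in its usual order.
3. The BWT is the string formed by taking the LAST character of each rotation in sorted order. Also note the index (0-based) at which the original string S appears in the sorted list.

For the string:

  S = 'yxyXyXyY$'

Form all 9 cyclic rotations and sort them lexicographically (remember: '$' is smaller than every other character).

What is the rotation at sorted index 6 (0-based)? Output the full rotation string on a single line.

Answer: yXyY$yxyX

Derivation:
All 9 rotations (rotation i = S[i:]+S[:i]):
  rot[0] = yxyXyXyY$
  rot[1] = xyXyXyY$y
  rot[2] = yXyXyY$yx
  rot[3] = XyXyY$yxy
  rot[4] = yXyY$yxyX
  rot[5] = XyY$yxyXy
  rot[6] = yY$yxyXyX
  rot[7] = Y$yxyXyXy
  rot[8] = $yxyXyXyY
Sorted (with $ < everything):
  sorted[0] = $yxyXyXyY
  sorted[1] = XyXyY$yxy
  sorted[2] = XyY$yxyXy
  sorted[3] = Y$yxyXyXy
  sorted[4] = xyXyXyY$y
  sorted[5] = yXyXyY$yx
  sorted[6] = yXyY$yxyX
  sorted[7] = yY$yxyXyX
  sorted[8] = yxyXyXyY$
sorted[6] = yXyY$yxyX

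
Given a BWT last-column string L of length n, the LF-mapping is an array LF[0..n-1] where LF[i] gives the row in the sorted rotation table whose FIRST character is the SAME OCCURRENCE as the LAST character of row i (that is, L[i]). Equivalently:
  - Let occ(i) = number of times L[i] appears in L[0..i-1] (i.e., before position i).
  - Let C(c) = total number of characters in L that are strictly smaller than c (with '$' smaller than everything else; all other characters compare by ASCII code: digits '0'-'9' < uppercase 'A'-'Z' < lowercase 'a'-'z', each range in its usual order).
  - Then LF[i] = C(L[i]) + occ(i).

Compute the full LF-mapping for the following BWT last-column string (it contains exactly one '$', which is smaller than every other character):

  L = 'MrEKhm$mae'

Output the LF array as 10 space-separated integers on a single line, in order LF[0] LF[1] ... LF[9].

Char counts: '$':1, 'E':1, 'K':1, 'M':1, 'a':1, 'e':1, 'h':1, 'm':2, 'r':1
C (first-col start): C('$')=0, C('E')=1, C('K')=2, C('M')=3, C('a')=4, C('e')=5, C('h')=6, C('m')=7, C('r')=9
L[0]='M': occ=0, LF[0]=C('M')+0=3+0=3
L[1]='r': occ=0, LF[1]=C('r')+0=9+0=9
L[2]='E': occ=0, LF[2]=C('E')+0=1+0=1
L[3]='K': occ=0, LF[3]=C('K')+0=2+0=2
L[4]='h': occ=0, LF[4]=C('h')+0=6+0=6
L[5]='m': occ=0, LF[5]=C('m')+0=7+0=7
L[6]='$': occ=0, LF[6]=C('$')+0=0+0=0
L[7]='m': occ=1, LF[7]=C('m')+1=7+1=8
L[8]='a': occ=0, LF[8]=C('a')+0=4+0=4
L[9]='e': occ=0, LF[9]=C('e')+0=5+0=5

Answer: 3 9 1 2 6 7 0 8 4 5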